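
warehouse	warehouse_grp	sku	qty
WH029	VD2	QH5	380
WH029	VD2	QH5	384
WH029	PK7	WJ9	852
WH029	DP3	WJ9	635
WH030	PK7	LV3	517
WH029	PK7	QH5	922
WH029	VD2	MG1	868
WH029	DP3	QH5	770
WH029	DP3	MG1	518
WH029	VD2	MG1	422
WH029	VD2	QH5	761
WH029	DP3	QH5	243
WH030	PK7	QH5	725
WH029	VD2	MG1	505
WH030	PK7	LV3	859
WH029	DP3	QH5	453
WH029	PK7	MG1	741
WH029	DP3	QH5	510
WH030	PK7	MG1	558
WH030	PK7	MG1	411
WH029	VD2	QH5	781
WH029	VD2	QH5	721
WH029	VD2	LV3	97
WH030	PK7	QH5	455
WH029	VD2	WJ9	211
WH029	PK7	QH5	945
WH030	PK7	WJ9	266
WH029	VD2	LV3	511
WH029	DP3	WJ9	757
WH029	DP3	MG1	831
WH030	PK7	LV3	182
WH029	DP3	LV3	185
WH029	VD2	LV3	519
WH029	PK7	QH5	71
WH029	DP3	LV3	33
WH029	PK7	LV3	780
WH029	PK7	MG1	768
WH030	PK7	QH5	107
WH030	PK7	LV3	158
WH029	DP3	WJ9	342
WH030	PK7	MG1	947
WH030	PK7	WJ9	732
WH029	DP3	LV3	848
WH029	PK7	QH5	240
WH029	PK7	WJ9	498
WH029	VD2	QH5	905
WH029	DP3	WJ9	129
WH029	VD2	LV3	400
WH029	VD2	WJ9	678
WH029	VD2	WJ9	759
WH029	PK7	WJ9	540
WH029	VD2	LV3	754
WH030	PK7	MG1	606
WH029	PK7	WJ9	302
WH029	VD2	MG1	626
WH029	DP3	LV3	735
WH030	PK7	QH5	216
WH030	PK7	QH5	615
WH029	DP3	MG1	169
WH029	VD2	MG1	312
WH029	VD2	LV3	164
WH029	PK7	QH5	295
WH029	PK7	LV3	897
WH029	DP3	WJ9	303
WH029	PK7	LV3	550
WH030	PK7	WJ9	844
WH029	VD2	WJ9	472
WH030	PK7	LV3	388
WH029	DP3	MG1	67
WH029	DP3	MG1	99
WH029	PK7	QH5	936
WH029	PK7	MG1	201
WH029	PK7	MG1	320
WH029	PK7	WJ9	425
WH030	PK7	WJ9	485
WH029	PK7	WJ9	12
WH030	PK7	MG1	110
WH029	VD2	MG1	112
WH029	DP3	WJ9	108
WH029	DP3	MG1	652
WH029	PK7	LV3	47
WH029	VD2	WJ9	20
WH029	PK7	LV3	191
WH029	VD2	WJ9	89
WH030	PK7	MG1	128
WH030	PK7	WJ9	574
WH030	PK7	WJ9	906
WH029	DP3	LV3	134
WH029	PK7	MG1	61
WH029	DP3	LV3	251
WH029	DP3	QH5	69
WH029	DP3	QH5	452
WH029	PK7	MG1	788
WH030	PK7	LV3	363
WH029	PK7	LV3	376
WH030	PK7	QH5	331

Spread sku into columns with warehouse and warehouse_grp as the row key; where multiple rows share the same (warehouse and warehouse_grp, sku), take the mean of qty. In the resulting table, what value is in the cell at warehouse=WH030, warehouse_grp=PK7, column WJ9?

Rows with warehouse=WH030, warehouse_grp=PK7 and sku=WJ9: qty values are 266, 732, 844, 485, 574, 906.
(266 + 732 + 844 + 485 + 574 + 906) / 6 = 634.50.

634.50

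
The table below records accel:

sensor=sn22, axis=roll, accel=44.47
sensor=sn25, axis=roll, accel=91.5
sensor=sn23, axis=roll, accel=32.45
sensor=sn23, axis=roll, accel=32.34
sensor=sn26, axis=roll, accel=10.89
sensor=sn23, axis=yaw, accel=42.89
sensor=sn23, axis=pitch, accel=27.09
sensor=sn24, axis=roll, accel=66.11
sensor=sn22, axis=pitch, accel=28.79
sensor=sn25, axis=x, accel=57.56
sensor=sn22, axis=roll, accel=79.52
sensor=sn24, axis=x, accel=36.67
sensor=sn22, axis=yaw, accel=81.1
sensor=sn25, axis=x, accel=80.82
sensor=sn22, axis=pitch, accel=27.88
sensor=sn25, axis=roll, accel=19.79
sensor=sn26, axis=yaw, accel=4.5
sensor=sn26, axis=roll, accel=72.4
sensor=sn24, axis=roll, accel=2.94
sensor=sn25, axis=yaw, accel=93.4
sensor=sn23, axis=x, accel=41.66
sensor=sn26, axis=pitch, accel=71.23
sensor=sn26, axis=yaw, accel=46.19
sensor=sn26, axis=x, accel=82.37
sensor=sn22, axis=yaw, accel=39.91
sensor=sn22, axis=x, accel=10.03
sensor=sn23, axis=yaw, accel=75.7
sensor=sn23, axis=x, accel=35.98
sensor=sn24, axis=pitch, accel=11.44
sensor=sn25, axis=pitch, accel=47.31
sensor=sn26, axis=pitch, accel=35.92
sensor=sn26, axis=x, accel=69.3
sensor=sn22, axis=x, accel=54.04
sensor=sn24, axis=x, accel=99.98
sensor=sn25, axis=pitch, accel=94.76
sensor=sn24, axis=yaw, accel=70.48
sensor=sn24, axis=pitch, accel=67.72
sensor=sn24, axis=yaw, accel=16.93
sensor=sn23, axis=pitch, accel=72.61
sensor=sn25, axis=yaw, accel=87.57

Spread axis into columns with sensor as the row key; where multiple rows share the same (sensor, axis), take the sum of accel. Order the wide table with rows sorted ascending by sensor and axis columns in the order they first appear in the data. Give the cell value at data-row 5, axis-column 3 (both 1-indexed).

With rows sorted ascending by sensor, row 5 is sensor=sn26. axis columns in first-appearance order: roll, yaw, pitch, x; column 3 is pitch.
Long rows with sensor=sn26, axis=pitch: 71.23 + 35.92 = 107.15.

107.15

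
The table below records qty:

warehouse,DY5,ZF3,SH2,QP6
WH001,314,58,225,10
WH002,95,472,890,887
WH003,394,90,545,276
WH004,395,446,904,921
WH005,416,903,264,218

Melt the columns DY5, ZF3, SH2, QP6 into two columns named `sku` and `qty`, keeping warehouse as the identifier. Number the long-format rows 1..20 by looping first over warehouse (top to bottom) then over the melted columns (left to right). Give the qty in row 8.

20 rows total (5 × 4). Row 8: index ⌊(8-1)/4⌋ = 1 into warehouse → WH002; (8-1) mod 4 = 3 into the melted columns → QP6.
So row 8 is (WH002, QP6, 887); qty = 887.

887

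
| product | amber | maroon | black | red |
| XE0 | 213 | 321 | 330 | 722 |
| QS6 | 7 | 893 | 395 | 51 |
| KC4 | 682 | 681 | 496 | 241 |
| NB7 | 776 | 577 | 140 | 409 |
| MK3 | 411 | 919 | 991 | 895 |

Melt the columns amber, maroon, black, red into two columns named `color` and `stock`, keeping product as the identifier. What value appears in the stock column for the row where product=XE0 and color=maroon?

321

Unpivoting turns each (product, wide-column) pair into one long row.
The wide cell at row XE0, column maroon holds 321, so the long row (XE0, maroon) has stock=321.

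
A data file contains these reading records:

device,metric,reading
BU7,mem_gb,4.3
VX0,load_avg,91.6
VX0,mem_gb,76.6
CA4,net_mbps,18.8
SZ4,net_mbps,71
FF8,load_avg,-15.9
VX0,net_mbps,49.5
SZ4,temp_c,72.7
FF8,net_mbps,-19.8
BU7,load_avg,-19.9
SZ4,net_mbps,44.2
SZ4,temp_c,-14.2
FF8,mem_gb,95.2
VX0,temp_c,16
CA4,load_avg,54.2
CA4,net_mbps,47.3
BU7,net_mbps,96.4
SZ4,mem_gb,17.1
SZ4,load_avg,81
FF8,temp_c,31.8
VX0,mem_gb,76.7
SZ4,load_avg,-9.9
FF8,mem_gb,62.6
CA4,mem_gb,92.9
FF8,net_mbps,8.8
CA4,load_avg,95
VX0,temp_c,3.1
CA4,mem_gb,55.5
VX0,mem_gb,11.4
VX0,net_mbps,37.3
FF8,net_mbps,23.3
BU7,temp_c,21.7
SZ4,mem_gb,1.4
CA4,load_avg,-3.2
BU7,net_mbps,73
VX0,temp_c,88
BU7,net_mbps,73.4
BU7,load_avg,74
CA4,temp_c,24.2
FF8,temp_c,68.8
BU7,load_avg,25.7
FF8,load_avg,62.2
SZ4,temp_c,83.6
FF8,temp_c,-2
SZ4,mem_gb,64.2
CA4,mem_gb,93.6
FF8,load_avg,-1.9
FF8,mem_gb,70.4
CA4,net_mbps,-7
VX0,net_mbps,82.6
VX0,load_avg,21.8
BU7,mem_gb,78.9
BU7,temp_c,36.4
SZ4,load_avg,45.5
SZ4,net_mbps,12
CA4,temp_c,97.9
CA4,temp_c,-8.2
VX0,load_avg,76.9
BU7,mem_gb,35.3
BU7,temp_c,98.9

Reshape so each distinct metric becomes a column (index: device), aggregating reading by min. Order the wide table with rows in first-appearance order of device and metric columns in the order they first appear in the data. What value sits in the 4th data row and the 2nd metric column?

-9.9

With rows in first-appearance order of device, row 4 is device=SZ4. metric columns in first-appearance order: mem_gb, load_avg, net_mbps, temp_c; column 2 is load_avg.
Long rows with device=SZ4, metric=load_avg: min(81, -9.9, 45.5) = -9.9.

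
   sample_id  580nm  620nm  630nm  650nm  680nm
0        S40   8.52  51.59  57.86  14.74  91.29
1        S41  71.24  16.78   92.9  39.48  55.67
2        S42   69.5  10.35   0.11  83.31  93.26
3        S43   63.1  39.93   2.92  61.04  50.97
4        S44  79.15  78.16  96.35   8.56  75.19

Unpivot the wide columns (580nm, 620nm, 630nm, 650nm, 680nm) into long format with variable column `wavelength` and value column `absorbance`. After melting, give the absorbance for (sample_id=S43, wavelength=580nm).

63.1

Unpivoting turns each (sample_id, wide-column) pair into one long row.
The wide cell at row S43, column 580nm holds 63.1, so the long row (S43, 580nm) has absorbance=63.1.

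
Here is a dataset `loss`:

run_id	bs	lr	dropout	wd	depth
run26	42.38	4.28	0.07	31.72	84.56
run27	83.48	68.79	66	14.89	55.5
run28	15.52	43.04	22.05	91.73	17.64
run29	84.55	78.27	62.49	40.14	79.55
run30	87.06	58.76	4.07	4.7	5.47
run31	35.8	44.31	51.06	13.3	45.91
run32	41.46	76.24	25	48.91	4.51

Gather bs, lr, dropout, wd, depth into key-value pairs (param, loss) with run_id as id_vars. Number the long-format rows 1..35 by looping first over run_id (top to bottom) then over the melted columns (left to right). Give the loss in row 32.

35 rows total (7 × 5). Row 32: index ⌊(32-1)/5⌋ = 6 into run_id → run32; (32-1) mod 5 = 1 into the melted columns → lr.
So row 32 is (run32, lr, 76.24); loss = 76.24.

76.24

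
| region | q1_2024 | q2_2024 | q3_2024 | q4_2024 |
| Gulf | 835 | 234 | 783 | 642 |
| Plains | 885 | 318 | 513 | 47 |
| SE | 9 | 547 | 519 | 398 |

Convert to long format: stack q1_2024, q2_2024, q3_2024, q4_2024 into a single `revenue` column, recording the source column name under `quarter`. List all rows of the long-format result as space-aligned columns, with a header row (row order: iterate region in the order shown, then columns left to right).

region  quarter  revenue
Gulf    q1_2024  835    
Gulf    q2_2024  234    
Gulf    q3_2024  783    
Gulf    q4_2024  642    
Plains  q1_2024  885    
Plains  q2_2024  318    
Plains  q3_2024  513    
Plains  q4_2024  47     
SE      q1_2024  9      
SE      q2_2024  547    
SE      q3_2024  519    
SE      q4_2024  398    

Each (region, column) pair becomes one row: 3 × 4 = 12 rows.
For example, (Gulf, q1_2024) → revenue=835.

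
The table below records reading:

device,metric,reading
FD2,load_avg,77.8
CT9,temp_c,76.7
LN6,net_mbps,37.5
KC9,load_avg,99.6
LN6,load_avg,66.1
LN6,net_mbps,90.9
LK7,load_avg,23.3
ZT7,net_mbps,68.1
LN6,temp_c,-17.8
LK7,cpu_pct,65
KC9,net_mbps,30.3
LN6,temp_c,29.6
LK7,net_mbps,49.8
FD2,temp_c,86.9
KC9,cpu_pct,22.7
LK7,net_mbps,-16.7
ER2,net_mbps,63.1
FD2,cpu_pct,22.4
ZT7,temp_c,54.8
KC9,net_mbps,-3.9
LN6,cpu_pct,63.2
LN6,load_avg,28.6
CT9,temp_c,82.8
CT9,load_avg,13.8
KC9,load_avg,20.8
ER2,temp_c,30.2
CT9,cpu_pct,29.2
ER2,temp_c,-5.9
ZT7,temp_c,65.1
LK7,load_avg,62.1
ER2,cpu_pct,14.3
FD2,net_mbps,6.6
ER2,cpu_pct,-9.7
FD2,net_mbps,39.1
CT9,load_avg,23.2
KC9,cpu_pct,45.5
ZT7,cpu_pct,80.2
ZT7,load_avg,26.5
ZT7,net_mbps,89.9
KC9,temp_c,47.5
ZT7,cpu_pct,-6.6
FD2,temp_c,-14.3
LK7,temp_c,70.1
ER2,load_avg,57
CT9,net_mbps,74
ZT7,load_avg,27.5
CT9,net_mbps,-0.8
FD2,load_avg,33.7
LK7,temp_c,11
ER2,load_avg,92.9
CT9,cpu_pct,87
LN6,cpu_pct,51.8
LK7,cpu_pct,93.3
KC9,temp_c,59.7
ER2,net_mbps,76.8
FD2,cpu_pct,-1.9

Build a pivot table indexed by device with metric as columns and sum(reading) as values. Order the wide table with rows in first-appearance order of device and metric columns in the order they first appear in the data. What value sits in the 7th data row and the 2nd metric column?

24.3

With rows in first-appearance order of device, row 7 is device=ER2. metric columns in first-appearance order: load_avg, temp_c, net_mbps, cpu_pct; column 2 is temp_c.
Long rows with device=ER2, metric=temp_c: 30.2 + -5.9 = 24.3.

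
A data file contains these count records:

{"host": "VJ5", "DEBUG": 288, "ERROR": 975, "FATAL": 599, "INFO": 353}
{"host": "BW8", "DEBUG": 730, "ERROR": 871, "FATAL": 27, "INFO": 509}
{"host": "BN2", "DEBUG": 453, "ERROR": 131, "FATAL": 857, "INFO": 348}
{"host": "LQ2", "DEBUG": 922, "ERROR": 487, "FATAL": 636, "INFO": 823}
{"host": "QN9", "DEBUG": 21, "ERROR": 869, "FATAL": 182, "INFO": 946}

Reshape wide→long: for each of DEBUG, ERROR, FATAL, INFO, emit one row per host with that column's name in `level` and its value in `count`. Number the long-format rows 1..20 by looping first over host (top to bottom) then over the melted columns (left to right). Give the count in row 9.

453

20 rows total (5 × 4). Row 9: index ⌊(9-1)/4⌋ = 2 into host → BN2; (9-1) mod 4 = 0 into the melted columns → DEBUG.
So row 9 is (BN2, DEBUG, 453); count = 453.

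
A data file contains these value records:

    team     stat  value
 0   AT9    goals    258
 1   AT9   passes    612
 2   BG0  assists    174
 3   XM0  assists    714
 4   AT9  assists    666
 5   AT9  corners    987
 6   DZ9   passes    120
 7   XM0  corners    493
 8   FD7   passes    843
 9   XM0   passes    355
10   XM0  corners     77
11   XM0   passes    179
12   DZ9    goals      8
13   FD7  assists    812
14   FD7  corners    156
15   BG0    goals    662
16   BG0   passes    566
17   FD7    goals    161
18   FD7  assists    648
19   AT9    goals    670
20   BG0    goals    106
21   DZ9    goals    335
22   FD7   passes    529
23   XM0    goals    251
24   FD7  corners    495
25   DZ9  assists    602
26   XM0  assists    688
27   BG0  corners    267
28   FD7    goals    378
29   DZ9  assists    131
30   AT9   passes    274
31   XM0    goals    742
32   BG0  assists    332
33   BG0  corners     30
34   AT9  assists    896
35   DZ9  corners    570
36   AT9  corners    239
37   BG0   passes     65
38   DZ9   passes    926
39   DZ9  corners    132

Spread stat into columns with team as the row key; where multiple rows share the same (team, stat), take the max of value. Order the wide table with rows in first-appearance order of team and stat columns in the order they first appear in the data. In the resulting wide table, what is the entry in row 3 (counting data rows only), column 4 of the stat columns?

With rows in first-appearance order of team, row 3 is team=XM0. stat columns in first-appearance order: goals, passes, assists, corners; column 4 is corners.
Long rows with team=XM0, stat=corners: max(493, 77) = 493.

493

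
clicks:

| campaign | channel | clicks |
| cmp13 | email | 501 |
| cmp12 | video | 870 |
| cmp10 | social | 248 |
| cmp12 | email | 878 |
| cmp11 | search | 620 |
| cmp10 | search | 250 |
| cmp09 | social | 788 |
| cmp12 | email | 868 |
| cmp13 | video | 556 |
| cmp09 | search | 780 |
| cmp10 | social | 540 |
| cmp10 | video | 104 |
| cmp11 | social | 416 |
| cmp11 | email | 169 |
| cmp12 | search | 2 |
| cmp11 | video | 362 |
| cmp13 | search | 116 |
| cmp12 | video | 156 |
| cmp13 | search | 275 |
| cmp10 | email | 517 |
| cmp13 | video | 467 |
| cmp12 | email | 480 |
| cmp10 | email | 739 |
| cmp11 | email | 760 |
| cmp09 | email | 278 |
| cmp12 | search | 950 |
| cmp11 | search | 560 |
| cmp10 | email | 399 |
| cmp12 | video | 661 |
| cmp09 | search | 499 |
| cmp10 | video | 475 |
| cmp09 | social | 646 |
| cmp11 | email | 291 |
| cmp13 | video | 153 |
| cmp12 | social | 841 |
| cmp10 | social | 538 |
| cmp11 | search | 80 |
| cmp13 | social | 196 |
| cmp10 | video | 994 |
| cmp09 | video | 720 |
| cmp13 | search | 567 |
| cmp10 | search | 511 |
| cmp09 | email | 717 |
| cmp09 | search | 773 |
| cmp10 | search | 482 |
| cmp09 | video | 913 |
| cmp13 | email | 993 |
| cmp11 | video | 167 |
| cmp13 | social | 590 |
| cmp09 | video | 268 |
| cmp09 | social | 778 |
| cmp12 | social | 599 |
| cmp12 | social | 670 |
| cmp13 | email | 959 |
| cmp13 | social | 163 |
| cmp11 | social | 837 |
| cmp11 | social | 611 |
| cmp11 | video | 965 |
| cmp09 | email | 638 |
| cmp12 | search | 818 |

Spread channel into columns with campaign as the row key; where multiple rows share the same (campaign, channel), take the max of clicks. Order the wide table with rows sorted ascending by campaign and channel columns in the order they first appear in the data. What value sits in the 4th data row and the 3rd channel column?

With rows sorted ascending by campaign, row 4 is campaign=cmp12. channel columns in first-appearance order: email, video, social, search; column 3 is social.
Long rows with campaign=cmp12, channel=social: max(841, 599, 670) = 841.

841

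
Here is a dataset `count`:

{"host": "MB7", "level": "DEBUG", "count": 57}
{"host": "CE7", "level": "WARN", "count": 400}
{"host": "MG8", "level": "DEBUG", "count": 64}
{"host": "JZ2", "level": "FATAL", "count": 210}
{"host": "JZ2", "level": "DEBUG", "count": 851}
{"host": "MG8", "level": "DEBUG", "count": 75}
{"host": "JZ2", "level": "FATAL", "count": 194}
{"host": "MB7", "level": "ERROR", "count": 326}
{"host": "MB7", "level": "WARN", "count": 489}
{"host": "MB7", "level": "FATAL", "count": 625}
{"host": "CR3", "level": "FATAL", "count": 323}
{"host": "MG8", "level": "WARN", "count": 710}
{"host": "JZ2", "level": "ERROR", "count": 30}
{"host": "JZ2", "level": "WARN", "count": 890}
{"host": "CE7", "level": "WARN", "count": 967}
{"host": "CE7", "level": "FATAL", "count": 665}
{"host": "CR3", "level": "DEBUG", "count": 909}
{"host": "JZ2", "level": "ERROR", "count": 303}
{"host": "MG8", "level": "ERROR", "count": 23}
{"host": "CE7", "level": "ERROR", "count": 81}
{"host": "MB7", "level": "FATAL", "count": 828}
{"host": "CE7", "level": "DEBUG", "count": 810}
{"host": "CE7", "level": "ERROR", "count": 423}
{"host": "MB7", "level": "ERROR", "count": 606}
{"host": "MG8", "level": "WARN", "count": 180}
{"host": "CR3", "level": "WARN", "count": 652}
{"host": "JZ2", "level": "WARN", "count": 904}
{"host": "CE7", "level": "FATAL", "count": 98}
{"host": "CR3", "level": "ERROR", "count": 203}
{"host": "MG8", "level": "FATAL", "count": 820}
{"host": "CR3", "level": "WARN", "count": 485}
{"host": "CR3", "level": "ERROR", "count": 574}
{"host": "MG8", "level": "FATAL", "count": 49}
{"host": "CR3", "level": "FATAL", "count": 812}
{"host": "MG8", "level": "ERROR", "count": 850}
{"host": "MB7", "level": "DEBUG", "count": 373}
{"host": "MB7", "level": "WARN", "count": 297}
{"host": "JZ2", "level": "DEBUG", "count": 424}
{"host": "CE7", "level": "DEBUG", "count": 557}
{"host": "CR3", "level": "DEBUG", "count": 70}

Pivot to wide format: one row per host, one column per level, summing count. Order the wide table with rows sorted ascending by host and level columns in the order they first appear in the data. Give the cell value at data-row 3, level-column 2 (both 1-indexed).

1794

With rows sorted ascending by host, row 3 is host=JZ2. level columns in first-appearance order: DEBUG, WARN, FATAL, ERROR; column 2 is WARN.
Long rows with host=JZ2, level=WARN: 890 + 904 = 1794.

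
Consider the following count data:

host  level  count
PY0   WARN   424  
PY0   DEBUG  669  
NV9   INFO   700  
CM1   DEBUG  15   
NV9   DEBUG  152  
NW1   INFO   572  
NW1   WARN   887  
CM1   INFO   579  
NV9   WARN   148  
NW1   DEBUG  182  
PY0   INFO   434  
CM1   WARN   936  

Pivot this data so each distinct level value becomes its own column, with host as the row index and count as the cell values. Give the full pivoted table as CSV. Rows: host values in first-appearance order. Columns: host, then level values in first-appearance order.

Columns: host plus the 3 distinct level values (WARN, DEBUG, INFO).
For example, row PY0 column WARN takes count=424 from the long row (PY0, WARN).

host,WARN,DEBUG,INFO
PY0,424,669,434
NV9,148,152,700
CM1,936,15,579
NW1,887,182,572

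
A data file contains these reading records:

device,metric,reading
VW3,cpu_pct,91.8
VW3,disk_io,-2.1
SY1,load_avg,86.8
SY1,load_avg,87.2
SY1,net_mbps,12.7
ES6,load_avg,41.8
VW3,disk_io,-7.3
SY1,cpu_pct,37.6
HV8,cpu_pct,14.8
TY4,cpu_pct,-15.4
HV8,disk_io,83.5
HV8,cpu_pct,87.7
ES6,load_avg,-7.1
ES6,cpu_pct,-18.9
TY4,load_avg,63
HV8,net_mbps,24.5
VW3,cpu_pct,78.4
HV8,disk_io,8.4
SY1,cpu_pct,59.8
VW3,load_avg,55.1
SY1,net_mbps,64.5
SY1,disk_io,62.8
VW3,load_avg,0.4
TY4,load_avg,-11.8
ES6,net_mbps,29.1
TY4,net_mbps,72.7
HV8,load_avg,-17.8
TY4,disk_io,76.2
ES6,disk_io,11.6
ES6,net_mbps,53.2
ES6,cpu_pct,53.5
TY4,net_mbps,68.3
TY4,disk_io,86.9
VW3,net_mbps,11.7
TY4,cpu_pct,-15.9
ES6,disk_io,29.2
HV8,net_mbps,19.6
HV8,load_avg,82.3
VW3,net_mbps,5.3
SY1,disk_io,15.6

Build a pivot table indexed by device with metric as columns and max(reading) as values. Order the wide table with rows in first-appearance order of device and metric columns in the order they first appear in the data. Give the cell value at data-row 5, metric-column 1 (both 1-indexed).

With rows in first-appearance order of device, row 5 is device=TY4. metric columns in first-appearance order: cpu_pct, disk_io, load_avg, net_mbps; column 1 is cpu_pct.
Long rows with device=TY4, metric=cpu_pct: max(-15.4, -15.9) = -15.4.

-15.4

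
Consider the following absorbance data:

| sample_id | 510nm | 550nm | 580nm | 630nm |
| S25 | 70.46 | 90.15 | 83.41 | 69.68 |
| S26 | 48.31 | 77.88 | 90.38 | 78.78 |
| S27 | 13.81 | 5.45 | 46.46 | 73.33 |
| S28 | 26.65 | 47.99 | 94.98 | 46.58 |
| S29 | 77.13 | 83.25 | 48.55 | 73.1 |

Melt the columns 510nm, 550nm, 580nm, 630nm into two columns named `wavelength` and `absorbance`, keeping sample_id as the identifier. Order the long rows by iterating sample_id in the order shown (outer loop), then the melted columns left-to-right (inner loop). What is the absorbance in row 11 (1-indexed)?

20 rows total (5 × 4). Row 11: index ⌊(11-1)/4⌋ = 2 into sample_id → S27; (11-1) mod 4 = 2 into the melted columns → 580nm.
So row 11 is (S27, 580nm, 46.46); absorbance = 46.46.

46.46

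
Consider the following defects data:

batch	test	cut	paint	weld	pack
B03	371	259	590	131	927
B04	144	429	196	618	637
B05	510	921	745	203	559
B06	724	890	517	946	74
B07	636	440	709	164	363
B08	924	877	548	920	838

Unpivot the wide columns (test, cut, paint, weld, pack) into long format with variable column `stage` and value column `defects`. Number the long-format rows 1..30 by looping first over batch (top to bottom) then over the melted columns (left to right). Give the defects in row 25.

363

30 rows total (6 × 5). Row 25: index ⌊(25-1)/5⌋ = 4 into batch → B07; (25-1) mod 5 = 4 into the melted columns → pack.
So row 25 is (B07, pack, 363); defects = 363.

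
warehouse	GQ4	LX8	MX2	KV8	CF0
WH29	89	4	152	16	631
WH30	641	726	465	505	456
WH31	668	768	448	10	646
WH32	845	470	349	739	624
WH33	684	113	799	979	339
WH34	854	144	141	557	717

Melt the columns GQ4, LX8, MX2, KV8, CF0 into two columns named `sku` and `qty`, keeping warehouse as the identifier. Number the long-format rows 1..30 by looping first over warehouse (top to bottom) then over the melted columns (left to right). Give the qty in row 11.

30 rows total (6 × 5). Row 11: index ⌊(11-1)/5⌋ = 2 into warehouse → WH31; (11-1) mod 5 = 0 into the melted columns → GQ4.
So row 11 is (WH31, GQ4, 668); qty = 668.

668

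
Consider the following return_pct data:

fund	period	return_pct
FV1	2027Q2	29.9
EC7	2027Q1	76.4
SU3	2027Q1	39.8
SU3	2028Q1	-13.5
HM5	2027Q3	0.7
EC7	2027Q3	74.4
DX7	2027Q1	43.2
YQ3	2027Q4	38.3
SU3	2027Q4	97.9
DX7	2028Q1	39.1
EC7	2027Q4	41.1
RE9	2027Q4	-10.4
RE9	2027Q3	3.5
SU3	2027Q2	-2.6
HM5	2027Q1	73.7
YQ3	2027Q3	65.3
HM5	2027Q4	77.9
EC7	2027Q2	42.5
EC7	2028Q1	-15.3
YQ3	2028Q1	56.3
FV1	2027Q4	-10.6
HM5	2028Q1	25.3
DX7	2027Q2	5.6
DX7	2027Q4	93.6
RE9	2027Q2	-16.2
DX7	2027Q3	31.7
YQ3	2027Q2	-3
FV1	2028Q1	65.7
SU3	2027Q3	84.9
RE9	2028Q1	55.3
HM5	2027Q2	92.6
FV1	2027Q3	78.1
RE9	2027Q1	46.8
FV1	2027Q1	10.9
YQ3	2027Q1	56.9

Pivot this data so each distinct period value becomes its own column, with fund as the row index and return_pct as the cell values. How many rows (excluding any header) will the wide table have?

7 distinct fund values → 7 rows.

7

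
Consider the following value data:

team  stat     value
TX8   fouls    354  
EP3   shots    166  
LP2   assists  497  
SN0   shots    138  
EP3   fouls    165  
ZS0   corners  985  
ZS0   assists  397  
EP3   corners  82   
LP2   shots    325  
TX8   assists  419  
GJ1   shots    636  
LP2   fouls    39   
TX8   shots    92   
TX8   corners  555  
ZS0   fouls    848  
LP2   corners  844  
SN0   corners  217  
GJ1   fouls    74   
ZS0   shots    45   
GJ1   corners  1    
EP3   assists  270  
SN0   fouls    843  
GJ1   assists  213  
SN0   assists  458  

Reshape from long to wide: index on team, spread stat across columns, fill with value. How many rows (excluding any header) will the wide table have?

6 distinct team values → 6 rows.

6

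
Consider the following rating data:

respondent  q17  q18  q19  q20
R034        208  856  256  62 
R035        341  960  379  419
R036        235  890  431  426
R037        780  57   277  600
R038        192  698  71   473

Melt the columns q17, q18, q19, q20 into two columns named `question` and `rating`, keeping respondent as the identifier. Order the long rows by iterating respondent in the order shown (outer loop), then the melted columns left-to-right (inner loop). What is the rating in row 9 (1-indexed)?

235

20 rows total (5 × 4). Row 9: index ⌊(9-1)/4⌋ = 2 into respondent → R036; (9-1) mod 4 = 0 into the melted columns → q17.
So row 9 is (R036, q17, 235); rating = 235.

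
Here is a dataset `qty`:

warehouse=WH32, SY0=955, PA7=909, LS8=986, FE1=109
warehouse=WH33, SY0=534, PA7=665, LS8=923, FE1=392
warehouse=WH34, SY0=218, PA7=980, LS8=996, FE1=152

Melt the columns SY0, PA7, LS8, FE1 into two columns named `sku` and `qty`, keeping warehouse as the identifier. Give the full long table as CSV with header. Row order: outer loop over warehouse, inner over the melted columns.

Each (warehouse, column) pair becomes one row: 3 × 4 = 12 rows.
For example, (WH32, SY0) → qty=955.

warehouse,sku,qty
WH32,SY0,955
WH32,PA7,909
WH32,LS8,986
WH32,FE1,109
WH33,SY0,534
WH33,PA7,665
WH33,LS8,923
WH33,FE1,392
WH34,SY0,218
WH34,PA7,980
WH34,LS8,996
WH34,FE1,152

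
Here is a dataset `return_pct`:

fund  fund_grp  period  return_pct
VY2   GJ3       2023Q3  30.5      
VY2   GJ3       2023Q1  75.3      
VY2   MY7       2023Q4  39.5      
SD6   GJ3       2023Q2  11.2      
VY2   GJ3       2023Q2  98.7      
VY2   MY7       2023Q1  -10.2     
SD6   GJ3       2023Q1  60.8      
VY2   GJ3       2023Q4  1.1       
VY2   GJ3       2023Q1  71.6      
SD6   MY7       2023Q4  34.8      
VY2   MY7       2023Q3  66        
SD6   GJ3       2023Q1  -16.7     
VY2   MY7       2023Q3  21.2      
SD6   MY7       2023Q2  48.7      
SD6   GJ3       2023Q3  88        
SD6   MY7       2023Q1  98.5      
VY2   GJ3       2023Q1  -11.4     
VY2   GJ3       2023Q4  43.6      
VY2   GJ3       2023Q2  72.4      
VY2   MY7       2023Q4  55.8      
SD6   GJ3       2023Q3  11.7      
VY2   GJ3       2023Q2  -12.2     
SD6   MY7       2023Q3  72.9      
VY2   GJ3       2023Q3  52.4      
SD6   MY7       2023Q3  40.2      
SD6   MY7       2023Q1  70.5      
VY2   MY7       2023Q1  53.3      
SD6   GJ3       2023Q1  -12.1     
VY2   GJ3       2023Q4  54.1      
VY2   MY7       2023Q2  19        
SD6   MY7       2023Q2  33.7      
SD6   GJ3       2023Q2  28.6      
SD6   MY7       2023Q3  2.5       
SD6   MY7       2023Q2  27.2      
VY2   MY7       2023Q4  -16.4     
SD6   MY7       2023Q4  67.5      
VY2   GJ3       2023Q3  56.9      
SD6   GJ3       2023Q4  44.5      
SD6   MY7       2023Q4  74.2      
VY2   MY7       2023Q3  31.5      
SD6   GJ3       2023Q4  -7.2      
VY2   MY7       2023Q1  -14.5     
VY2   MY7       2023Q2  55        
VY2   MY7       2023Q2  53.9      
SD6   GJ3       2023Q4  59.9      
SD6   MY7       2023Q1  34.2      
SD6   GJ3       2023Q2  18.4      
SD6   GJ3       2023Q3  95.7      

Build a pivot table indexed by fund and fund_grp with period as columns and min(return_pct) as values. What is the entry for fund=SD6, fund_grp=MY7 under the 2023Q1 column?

34.2

Rows with fund=SD6, fund_grp=MY7 and period=2023Q1: return_pct values are 98.5, 70.5, 34.2.
min(98.5, 70.5, 34.2) = 34.2.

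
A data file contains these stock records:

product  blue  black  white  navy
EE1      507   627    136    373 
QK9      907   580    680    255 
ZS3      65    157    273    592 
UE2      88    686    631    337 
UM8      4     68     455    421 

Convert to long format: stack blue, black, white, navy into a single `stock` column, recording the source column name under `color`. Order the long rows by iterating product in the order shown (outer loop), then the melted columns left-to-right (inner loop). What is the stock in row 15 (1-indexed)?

631

20 rows total (5 × 4). Row 15: index ⌊(15-1)/4⌋ = 3 into product → UE2; (15-1) mod 4 = 2 into the melted columns → white.
So row 15 is (UE2, white, 631); stock = 631.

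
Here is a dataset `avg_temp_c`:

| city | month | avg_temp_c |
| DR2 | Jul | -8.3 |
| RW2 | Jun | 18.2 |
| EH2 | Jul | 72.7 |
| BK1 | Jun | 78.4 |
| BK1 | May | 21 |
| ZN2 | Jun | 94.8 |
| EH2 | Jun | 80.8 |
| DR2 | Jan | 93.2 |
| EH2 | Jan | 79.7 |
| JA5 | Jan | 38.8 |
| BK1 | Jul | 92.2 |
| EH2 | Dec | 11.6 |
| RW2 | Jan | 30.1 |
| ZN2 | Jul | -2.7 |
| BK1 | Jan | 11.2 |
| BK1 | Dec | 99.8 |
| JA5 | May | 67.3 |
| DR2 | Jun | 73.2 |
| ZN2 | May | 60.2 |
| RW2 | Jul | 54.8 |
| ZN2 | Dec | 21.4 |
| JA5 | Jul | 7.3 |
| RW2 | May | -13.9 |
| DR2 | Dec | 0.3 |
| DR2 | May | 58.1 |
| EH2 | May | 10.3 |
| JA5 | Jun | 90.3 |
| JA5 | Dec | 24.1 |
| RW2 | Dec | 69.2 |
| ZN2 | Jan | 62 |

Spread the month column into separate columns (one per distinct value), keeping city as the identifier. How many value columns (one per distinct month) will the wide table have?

5 distinct month values: May, Dec, Jun, Jan, Jul.

5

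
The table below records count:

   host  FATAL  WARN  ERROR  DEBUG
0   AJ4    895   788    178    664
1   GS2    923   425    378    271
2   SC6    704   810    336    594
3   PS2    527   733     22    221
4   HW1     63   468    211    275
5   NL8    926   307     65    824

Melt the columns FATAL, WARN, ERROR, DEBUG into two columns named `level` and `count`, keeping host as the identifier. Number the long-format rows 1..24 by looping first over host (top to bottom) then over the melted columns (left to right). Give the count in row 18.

24 rows total (6 × 4). Row 18: index ⌊(18-1)/4⌋ = 4 into host → HW1; (18-1) mod 4 = 1 into the melted columns → WARN.
So row 18 is (HW1, WARN, 468); count = 468.

468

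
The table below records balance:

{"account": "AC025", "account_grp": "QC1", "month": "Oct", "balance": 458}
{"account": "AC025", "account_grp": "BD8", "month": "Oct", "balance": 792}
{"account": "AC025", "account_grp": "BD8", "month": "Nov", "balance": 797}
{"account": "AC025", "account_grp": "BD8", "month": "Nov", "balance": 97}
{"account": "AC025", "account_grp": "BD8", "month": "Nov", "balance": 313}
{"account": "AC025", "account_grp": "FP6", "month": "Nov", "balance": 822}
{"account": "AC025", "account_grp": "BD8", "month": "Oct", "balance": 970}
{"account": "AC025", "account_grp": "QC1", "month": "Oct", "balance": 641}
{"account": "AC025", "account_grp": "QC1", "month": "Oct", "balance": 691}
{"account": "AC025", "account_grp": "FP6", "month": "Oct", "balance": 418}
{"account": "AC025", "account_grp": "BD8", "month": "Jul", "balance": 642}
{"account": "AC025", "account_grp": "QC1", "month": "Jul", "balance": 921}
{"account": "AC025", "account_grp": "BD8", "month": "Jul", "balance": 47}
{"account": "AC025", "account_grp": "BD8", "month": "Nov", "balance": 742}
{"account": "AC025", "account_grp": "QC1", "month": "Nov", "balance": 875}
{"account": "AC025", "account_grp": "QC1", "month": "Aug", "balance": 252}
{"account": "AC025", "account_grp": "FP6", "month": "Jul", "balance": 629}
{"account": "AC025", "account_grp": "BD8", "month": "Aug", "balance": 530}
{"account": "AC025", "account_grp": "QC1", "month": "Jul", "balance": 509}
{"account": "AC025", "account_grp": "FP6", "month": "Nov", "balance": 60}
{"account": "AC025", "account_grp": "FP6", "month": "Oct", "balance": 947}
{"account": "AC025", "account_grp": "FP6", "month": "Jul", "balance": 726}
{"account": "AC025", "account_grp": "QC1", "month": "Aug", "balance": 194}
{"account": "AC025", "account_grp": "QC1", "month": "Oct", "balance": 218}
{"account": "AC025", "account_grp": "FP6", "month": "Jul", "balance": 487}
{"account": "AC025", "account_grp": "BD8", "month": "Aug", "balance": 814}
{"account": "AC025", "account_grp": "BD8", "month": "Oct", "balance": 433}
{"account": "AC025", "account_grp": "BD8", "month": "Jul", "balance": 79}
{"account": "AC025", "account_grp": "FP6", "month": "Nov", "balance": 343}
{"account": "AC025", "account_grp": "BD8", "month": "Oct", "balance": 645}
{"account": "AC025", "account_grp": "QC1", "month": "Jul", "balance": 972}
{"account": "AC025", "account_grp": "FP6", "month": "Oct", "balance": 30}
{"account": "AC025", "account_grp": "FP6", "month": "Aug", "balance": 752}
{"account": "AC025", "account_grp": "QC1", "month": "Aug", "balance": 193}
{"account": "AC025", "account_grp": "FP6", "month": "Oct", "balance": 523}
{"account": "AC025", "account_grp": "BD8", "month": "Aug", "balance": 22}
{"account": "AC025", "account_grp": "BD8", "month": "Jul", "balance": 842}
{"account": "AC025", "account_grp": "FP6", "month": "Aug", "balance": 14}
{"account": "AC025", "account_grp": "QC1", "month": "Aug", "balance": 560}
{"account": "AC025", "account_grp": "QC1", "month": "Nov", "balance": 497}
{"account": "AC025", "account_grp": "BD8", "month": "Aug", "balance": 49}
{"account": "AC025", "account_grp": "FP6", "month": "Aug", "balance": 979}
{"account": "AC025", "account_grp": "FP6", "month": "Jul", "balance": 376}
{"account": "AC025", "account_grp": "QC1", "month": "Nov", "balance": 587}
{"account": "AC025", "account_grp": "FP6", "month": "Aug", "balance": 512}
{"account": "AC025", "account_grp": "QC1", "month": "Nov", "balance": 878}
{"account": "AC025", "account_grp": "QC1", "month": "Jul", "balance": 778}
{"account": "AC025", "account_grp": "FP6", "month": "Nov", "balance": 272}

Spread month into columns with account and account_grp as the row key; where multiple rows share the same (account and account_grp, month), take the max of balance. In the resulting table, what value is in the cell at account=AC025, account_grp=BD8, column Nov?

797

Rows with account=AC025, account_grp=BD8 and month=Nov: balance values are 797, 97, 313, 742.
max(797, 97, 313, 742) = 797.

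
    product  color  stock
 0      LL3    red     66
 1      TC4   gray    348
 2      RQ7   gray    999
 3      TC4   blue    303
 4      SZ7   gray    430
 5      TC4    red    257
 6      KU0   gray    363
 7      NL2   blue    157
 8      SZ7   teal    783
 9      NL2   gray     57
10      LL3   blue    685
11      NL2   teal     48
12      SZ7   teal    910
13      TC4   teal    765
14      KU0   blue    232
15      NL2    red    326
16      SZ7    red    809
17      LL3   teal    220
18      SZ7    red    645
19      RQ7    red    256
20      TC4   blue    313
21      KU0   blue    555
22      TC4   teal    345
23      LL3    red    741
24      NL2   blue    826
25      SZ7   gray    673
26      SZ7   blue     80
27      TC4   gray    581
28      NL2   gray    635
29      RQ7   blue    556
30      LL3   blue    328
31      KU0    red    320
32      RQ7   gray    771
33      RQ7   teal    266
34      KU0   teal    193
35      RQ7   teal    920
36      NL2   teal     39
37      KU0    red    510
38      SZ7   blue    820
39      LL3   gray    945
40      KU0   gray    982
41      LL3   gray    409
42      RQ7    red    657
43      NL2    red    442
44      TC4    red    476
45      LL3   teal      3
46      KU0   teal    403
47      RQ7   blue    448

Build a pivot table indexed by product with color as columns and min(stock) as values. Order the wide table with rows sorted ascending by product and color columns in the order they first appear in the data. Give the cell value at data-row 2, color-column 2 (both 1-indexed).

409

With rows sorted ascending by product, row 2 is product=LL3. color columns in first-appearance order: red, gray, blue, teal; column 2 is gray.
Long rows with product=LL3, color=gray: min(945, 409) = 409.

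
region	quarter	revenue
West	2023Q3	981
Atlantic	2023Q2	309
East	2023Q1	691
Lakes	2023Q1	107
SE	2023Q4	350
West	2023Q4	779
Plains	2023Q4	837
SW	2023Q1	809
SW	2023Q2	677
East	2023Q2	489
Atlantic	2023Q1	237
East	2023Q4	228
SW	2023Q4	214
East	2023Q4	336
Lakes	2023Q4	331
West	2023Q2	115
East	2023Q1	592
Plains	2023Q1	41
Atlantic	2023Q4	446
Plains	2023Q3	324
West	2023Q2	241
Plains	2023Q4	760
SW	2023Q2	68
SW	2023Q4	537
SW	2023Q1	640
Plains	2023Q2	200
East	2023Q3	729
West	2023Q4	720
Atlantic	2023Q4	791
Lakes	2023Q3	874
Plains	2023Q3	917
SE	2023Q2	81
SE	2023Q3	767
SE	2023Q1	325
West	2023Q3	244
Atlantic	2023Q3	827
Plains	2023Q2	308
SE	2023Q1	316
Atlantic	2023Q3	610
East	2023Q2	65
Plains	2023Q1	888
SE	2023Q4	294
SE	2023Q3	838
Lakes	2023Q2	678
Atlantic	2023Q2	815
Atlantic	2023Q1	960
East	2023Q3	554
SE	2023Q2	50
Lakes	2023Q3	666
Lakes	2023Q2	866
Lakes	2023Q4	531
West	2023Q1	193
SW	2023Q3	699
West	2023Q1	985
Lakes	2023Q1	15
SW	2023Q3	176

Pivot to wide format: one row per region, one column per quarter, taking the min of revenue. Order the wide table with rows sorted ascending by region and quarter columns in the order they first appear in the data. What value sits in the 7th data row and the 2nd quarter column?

115

With rows sorted ascending by region, row 7 is region=West. quarter columns in first-appearance order: 2023Q3, 2023Q2, 2023Q1, 2023Q4; column 2 is 2023Q2.
Long rows with region=West, quarter=2023Q2: min(115, 241) = 115.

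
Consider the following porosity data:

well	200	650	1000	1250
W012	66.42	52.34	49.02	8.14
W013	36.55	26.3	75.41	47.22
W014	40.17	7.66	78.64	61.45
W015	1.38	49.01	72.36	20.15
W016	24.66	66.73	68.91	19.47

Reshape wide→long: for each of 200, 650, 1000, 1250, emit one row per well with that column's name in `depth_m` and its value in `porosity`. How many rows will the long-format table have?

20

5 well values × 4 melted columns = 20 rows.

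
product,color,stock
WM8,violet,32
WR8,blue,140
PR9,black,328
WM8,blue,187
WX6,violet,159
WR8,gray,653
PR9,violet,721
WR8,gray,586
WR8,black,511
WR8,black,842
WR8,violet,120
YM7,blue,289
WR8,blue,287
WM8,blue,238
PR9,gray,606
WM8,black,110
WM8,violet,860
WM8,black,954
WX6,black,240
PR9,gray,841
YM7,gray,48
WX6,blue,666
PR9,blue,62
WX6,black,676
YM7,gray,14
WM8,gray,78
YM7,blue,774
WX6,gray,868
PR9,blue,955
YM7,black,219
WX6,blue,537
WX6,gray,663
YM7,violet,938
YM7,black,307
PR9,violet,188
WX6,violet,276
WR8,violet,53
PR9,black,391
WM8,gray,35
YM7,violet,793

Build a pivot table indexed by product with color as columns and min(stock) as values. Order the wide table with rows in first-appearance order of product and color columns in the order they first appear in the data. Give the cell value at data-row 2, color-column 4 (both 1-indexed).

586

With rows in first-appearance order of product, row 2 is product=WR8. color columns in first-appearance order: violet, blue, black, gray; column 4 is gray.
Long rows with product=WR8, color=gray: min(653, 586) = 586.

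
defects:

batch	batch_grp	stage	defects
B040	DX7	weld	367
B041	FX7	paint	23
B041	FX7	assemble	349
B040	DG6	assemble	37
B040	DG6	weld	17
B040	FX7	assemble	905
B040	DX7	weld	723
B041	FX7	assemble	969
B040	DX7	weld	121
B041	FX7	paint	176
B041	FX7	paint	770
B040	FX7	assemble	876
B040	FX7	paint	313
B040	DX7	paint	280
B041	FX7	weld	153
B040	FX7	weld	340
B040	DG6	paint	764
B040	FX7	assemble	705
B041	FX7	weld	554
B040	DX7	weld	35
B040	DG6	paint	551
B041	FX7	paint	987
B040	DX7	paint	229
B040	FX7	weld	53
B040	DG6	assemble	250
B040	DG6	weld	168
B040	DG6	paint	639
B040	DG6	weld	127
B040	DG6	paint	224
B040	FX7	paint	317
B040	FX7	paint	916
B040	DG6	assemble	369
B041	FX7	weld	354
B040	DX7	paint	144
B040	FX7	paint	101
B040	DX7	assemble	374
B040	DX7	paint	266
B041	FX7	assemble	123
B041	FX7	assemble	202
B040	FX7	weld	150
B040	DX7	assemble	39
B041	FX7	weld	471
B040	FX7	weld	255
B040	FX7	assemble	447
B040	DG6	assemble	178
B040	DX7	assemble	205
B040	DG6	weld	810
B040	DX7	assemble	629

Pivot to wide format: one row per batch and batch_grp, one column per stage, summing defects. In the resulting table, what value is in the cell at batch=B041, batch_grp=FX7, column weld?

1532

Rows with batch=B041, batch_grp=FX7 and stage=weld: defects values are 153, 554, 354, 471.
153 + 554 + 354 + 471 = 1532.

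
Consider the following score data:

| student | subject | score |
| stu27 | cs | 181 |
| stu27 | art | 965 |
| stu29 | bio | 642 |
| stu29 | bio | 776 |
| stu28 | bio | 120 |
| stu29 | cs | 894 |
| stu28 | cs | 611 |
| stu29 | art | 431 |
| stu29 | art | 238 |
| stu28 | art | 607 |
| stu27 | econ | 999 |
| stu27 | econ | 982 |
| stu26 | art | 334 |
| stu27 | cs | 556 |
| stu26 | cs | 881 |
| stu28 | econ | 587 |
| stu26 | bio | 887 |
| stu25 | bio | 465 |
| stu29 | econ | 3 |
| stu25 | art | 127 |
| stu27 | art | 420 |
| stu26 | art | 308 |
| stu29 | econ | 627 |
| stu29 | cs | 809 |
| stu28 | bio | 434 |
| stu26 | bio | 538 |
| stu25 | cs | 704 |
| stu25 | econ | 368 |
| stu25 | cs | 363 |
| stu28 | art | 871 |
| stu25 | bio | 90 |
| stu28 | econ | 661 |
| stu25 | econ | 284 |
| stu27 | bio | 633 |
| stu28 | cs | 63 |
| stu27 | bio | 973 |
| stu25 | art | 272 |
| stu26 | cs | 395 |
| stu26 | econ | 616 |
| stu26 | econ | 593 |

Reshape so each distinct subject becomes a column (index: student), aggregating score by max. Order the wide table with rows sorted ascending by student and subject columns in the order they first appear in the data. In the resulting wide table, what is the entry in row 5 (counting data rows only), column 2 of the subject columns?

With rows sorted ascending by student, row 5 is student=stu29. subject columns in first-appearance order: cs, art, bio, econ; column 2 is art.
Long rows with student=stu29, subject=art: max(431, 238) = 431.

431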